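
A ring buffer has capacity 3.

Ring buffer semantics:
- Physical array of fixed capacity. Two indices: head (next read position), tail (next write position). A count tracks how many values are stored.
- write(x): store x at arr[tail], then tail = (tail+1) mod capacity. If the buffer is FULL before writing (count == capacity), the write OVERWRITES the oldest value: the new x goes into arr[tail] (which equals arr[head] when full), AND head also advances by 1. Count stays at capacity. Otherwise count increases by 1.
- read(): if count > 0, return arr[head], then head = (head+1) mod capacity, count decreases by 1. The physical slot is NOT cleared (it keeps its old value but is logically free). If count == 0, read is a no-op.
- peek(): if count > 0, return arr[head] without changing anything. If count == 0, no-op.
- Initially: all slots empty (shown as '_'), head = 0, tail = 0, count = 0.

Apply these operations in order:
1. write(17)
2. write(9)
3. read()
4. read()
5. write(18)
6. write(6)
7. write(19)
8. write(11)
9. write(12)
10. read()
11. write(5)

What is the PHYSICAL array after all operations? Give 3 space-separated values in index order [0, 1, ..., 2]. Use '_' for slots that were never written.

After op 1 (write(17)): arr=[17 _ _] head=0 tail=1 count=1
After op 2 (write(9)): arr=[17 9 _] head=0 tail=2 count=2
After op 3 (read()): arr=[17 9 _] head=1 tail=2 count=1
After op 4 (read()): arr=[17 9 _] head=2 tail=2 count=0
After op 5 (write(18)): arr=[17 9 18] head=2 tail=0 count=1
After op 6 (write(6)): arr=[6 9 18] head=2 tail=1 count=2
After op 7 (write(19)): arr=[6 19 18] head=2 tail=2 count=3
After op 8 (write(11)): arr=[6 19 11] head=0 tail=0 count=3
After op 9 (write(12)): arr=[12 19 11] head=1 tail=1 count=3
After op 10 (read()): arr=[12 19 11] head=2 tail=1 count=2
After op 11 (write(5)): arr=[12 5 11] head=2 tail=2 count=3

Answer: 12 5 11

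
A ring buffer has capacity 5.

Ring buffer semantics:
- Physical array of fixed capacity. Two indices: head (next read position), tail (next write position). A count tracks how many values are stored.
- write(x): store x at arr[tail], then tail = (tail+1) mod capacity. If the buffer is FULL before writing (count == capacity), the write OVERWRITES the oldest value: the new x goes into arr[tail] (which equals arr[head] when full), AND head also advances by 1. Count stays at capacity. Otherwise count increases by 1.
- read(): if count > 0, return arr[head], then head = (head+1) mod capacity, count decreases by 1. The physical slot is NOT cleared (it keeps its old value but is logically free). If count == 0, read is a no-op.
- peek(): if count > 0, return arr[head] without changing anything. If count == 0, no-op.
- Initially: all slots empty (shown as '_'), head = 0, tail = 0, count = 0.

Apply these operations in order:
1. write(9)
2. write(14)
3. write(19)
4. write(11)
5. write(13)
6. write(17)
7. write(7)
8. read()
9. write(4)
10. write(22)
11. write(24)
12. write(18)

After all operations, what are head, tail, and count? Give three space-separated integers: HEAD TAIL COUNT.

Answer: 1 1 5

Derivation:
After op 1 (write(9)): arr=[9 _ _ _ _] head=0 tail=1 count=1
After op 2 (write(14)): arr=[9 14 _ _ _] head=0 tail=2 count=2
After op 3 (write(19)): arr=[9 14 19 _ _] head=0 tail=3 count=3
After op 4 (write(11)): arr=[9 14 19 11 _] head=0 tail=4 count=4
After op 5 (write(13)): arr=[9 14 19 11 13] head=0 tail=0 count=5
After op 6 (write(17)): arr=[17 14 19 11 13] head=1 tail=1 count=5
After op 7 (write(7)): arr=[17 7 19 11 13] head=2 tail=2 count=5
After op 8 (read()): arr=[17 7 19 11 13] head=3 tail=2 count=4
After op 9 (write(4)): arr=[17 7 4 11 13] head=3 tail=3 count=5
After op 10 (write(22)): arr=[17 7 4 22 13] head=4 tail=4 count=5
After op 11 (write(24)): arr=[17 7 4 22 24] head=0 tail=0 count=5
After op 12 (write(18)): arr=[18 7 4 22 24] head=1 tail=1 count=5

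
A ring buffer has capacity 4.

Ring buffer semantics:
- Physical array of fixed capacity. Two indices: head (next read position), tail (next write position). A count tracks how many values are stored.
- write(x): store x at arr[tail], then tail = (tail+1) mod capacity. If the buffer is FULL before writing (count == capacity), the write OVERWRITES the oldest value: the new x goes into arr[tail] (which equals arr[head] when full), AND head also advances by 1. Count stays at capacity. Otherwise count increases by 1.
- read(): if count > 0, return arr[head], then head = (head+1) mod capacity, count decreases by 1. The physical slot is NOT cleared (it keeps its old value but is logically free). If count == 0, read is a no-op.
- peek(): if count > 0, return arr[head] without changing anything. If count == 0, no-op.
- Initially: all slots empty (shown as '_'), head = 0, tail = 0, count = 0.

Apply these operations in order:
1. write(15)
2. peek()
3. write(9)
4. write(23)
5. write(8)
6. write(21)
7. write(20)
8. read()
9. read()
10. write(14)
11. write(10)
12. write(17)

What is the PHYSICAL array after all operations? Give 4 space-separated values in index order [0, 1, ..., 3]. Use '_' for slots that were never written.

After op 1 (write(15)): arr=[15 _ _ _] head=0 tail=1 count=1
After op 2 (peek()): arr=[15 _ _ _] head=0 tail=1 count=1
After op 3 (write(9)): arr=[15 9 _ _] head=0 tail=2 count=2
After op 4 (write(23)): arr=[15 9 23 _] head=0 tail=3 count=3
After op 5 (write(8)): arr=[15 9 23 8] head=0 tail=0 count=4
After op 6 (write(21)): arr=[21 9 23 8] head=1 tail=1 count=4
After op 7 (write(20)): arr=[21 20 23 8] head=2 tail=2 count=4
After op 8 (read()): arr=[21 20 23 8] head=3 tail=2 count=3
After op 9 (read()): arr=[21 20 23 8] head=0 tail=2 count=2
After op 10 (write(14)): arr=[21 20 14 8] head=0 tail=3 count=3
After op 11 (write(10)): arr=[21 20 14 10] head=0 tail=0 count=4
After op 12 (write(17)): arr=[17 20 14 10] head=1 tail=1 count=4

Answer: 17 20 14 10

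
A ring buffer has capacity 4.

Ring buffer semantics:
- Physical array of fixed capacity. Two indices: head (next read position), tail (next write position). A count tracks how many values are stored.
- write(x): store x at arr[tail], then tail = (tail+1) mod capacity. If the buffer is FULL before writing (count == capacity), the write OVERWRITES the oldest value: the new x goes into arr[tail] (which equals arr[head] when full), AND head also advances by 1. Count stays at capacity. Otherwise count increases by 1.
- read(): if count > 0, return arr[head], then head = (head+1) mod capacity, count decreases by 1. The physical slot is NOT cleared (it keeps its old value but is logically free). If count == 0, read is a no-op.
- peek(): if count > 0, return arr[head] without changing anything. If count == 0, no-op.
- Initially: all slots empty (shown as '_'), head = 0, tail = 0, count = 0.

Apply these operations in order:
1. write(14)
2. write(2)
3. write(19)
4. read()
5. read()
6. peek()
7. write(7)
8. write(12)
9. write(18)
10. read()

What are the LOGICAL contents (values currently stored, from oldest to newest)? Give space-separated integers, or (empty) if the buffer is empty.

Answer: 7 12 18

Derivation:
After op 1 (write(14)): arr=[14 _ _ _] head=0 tail=1 count=1
After op 2 (write(2)): arr=[14 2 _ _] head=0 tail=2 count=2
After op 3 (write(19)): arr=[14 2 19 _] head=0 tail=3 count=3
After op 4 (read()): arr=[14 2 19 _] head=1 tail=3 count=2
After op 5 (read()): arr=[14 2 19 _] head=2 tail=3 count=1
After op 6 (peek()): arr=[14 2 19 _] head=2 tail=3 count=1
After op 7 (write(7)): arr=[14 2 19 7] head=2 tail=0 count=2
After op 8 (write(12)): arr=[12 2 19 7] head=2 tail=1 count=3
After op 9 (write(18)): arr=[12 18 19 7] head=2 tail=2 count=4
After op 10 (read()): arr=[12 18 19 7] head=3 tail=2 count=3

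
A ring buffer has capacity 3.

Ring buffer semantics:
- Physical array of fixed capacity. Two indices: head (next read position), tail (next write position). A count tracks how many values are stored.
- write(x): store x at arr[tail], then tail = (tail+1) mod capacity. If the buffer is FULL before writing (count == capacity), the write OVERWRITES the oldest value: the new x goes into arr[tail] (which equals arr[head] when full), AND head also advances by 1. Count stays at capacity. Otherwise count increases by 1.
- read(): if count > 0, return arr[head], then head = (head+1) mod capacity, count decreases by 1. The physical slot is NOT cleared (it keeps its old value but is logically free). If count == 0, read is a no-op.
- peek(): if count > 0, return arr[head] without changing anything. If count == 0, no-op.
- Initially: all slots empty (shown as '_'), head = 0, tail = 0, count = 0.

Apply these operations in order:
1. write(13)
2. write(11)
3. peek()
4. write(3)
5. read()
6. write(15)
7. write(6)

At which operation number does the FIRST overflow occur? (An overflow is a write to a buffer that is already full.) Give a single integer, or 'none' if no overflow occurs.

After op 1 (write(13)): arr=[13 _ _] head=0 tail=1 count=1
After op 2 (write(11)): arr=[13 11 _] head=0 tail=2 count=2
After op 3 (peek()): arr=[13 11 _] head=0 tail=2 count=2
After op 4 (write(3)): arr=[13 11 3] head=0 tail=0 count=3
After op 5 (read()): arr=[13 11 3] head=1 tail=0 count=2
After op 6 (write(15)): arr=[15 11 3] head=1 tail=1 count=3
After op 7 (write(6)): arr=[15 6 3] head=2 tail=2 count=3

Answer: 7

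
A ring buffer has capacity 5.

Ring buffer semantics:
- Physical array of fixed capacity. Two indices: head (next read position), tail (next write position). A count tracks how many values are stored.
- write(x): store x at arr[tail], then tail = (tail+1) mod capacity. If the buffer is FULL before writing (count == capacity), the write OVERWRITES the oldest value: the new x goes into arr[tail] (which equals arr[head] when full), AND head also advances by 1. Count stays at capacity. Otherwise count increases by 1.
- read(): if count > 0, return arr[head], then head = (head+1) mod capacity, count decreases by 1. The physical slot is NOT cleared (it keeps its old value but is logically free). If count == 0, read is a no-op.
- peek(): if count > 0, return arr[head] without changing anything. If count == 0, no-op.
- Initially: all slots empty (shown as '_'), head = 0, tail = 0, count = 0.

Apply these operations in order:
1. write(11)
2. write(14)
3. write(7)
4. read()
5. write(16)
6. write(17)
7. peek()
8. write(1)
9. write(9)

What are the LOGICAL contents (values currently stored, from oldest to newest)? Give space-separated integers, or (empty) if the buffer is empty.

After op 1 (write(11)): arr=[11 _ _ _ _] head=0 tail=1 count=1
After op 2 (write(14)): arr=[11 14 _ _ _] head=0 tail=2 count=2
After op 3 (write(7)): arr=[11 14 7 _ _] head=0 tail=3 count=3
After op 4 (read()): arr=[11 14 7 _ _] head=1 tail=3 count=2
After op 5 (write(16)): arr=[11 14 7 16 _] head=1 tail=4 count=3
After op 6 (write(17)): arr=[11 14 7 16 17] head=1 tail=0 count=4
After op 7 (peek()): arr=[11 14 7 16 17] head=1 tail=0 count=4
After op 8 (write(1)): arr=[1 14 7 16 17] head=1 tail=1 count=5
After op 9 (write(9)): arr=[1 9 7 16 17] head=2 tail=2 count=5

Answer: 7 16 17 1 9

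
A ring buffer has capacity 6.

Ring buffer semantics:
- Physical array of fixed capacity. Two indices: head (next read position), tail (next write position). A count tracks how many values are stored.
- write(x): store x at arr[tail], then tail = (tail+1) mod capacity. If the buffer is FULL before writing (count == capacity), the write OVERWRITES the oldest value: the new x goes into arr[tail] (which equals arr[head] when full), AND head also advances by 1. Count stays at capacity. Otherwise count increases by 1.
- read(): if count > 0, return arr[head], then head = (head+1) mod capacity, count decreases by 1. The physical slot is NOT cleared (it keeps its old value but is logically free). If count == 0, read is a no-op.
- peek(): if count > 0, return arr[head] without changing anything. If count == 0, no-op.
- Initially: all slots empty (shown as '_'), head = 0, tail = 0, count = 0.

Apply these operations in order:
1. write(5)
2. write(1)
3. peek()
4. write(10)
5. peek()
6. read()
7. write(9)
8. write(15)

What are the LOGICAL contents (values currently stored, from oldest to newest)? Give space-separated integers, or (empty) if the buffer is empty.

After op 1 (write(5)): arr=[5 _ _ _ _ _] head=0 tail=1 count=1
After op 2 (write(1)): arr=[5 1 _ _ _ _] head=0 tail=2 count=2
After op 3 (peek()): arr=[5 1 _ _ _ _] head=0 tail=2 count=2
After op 4 (write(10)): arr=[5 1 10 _ _ _] head=0 tail=3 count=3
After op 5 (peek()): arr=[5 1 10 _ _ _] head=0 tail=3 count=3
After op 6 (read()): arr=[5 1 10 _ _ _] head=1 tail=3 count=2
After op 7 (write(9)): arr=[5 1 10 9 _ _] head=1 tail=4 count=3
After op 8 (write(15)): arr=[5 1 10 9 15 _] head=1 tail=5 count=4

Answer: 1 10 9 15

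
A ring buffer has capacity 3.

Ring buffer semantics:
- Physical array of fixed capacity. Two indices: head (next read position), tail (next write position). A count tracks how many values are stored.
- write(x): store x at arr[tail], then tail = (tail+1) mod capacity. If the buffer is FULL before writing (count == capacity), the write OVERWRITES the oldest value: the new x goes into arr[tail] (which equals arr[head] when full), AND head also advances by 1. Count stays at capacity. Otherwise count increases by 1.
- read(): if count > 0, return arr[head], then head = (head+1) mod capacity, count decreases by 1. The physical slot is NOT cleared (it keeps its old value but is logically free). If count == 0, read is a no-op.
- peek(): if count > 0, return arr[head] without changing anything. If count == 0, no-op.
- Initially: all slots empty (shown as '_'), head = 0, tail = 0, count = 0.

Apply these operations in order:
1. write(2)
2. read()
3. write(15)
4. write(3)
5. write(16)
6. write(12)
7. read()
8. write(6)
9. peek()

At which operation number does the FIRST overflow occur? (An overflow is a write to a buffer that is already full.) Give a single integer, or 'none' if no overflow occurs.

Answer: 6

Derivation:
After op 1 (write(2)): arr=[2 _ _] head=0 tail=1 count=1
After op 2 (read()): arr=[2 _ _] head=1 tail=1 count=0
After op 3 (write(15)): arr=[2 15 _] head=1 tail=2 count=1
After op 4 (write(3)): arr=[2 15 3] head=1 tail=0 count=2
After op 5 (write(16)): arr=[16 15 3] head=1 tail=1 count=3
After op 6 (write(12)): arr=[16 12 3] head=2 tail=2 count=3
After op 7 (read()): arr=[16 12 3] head=0 tail=2 count=2
After op 8 (write(6)): arr=[16 12 6] head=0 tail=0 count=3
After op 9 (peek()): arr=[16 12 6] head=0 tail=0 count=3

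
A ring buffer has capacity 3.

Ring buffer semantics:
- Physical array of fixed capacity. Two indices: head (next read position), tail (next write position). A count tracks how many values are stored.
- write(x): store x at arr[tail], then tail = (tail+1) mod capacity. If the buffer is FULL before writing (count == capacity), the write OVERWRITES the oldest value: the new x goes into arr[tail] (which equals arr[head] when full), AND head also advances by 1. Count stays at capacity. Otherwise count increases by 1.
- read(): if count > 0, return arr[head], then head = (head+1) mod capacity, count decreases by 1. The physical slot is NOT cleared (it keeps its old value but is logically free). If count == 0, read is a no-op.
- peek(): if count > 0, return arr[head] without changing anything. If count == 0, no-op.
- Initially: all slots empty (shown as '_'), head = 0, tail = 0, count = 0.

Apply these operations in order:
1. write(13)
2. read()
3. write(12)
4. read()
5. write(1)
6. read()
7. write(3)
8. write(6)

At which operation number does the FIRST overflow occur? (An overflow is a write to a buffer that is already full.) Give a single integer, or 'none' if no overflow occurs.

Answer: none

Derivation:
After op 1 (write(13)): arr=[13 _ _] head=0 tail=1 count=1
After op 2 (read()): arr=[13 _ _] head=1 tail=1 count=0
After op 3 (write(12)): arr=[13 12 _] head=1 tail=2 count=1
After op 4 (read()): arr=[13 12 _] head=2 tail=2 count=0
After op 5 (write(1)): arr=[13 12 1] head=2 tail=0 count=1
After op 6 (read()): arr=[13 12 1] head=0 tail=0 count=0
After op 7 (write(3)): arr=[3 12 1] head=0 tail=1 count=1
After op 8 (write(6)): arr=[3 6 1] head=0 tail=2 count=2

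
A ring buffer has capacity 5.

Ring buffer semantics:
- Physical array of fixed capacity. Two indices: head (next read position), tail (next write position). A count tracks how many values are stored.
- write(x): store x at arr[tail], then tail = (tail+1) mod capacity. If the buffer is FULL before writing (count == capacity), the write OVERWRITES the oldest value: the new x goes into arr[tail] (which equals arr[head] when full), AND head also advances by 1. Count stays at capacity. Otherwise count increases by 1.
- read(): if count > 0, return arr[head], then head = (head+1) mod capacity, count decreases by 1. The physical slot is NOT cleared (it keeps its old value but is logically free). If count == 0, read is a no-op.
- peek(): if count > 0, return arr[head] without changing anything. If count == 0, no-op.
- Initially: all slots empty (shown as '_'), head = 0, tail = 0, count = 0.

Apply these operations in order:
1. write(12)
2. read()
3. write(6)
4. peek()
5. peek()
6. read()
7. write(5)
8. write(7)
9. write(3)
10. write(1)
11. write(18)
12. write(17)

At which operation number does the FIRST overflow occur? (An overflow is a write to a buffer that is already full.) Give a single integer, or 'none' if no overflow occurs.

After op 1 (write(12)): arr=[12 _ _ _ _] head=0 tail=1 count=1
After op 2 (read()): arr=[12 _ _ _ _] head=1 tail=1 count=0
After op 3 (write(6)): arr=[12 6 _ _ _] head=1 tail=2 count=1
After op 4 (peek()): arr=[12 6 _ _ _] head=1 tail=2 count=1
After op 5 (peek()): arr=[12 6 _ _ _] head=1 tail=2 count=1
After op 6 (read()): arr=[12 6 _ _ _] head=2 tail=2 count=0
After op 7 (write(5)): arr=[12 6 5 _ _] head=2 tail=3 count=1
After op 8 (write(7)): arr=[12 6 5 7 _] head=2 tail=4 count=2
After op 9 (write(3)): arr=[12 6 5 7 3] head=2 tail=0 count=3
After op 10 (write(1)): arr=[1 6 5 7 3] head=2 tail=1 count=4
After op 11 (write(18)): arr=[1 18 5 7 3] head=2 tail=2 count=5
After op 12 (write(17)): arr=[1 18 17 7 3] head=3 tail=3 count=5

Answer: 12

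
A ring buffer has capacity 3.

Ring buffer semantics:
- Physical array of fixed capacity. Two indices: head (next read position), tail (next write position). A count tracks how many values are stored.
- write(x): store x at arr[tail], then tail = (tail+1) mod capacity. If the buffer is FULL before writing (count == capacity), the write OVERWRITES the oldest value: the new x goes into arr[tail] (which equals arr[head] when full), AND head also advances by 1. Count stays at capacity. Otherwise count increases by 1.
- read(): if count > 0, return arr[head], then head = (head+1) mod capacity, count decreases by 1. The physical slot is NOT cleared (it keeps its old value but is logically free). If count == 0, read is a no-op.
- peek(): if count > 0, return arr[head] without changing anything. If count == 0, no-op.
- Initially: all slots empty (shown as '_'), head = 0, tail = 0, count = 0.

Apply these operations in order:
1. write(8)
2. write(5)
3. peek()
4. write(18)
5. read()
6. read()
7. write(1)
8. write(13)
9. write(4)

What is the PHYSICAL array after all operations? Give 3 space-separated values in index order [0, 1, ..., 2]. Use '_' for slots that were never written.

After op 1 (write(8)): arr=[8 _ _] head=0 tail=1 count=1
After op 2 (write(5)): arr=[8 5 _] head=0 tail=2 count=2
After op 3 (peek()): arr=[8 5 _] head=0 tail=2 count=2
After op 4 (write(18)): arr=[8 5 18] head=0 tail=0 count=3
After op 5 (read()): arr=[8 5 18] head=1 tail=0 count=2
After op 6 (read()): arr=[8 5 18] head=2 tail=0 count=1
After op 7 (write(1)): arr=[1 5 18] head=2 tail=1 count=2
After op 8 (write(13)): arr=[1 13 18] head=2 tail=2 count=3
After op 9 (write(4)): arr=[1 13 4] head=0 tail=0 count=3

Answer: 1 13 4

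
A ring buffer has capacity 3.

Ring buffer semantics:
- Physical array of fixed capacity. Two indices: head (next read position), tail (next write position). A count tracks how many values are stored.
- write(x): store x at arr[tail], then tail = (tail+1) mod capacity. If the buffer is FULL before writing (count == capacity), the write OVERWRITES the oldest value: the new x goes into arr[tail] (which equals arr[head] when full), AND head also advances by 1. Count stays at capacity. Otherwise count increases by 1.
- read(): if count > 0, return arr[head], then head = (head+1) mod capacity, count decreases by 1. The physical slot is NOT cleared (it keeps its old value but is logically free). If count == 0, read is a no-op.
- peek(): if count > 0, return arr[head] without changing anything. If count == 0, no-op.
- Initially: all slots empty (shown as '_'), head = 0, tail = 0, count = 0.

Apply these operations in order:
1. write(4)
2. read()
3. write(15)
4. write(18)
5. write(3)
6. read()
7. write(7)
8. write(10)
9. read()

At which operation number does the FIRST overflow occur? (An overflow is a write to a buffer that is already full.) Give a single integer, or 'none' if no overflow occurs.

Answer: 8

Derivation:
After op 1 (write(4)): arr=[4 _ _] head=0 tail=1 count=1
After op 2 (read()): arr=[4 _ _] head=1 tail=1 count=0
After op 3 (write(15)): arr=[4 15 _] head=1 tail=2 count=1
After op 4 (write(18)): arr=[4 15 18] head=1 tail=0 count=2
After op 5 (write(3)): arr=[3 15 18] head=1 tail=1 count=3
After op 6 (read()): arr=[3 15 18] head=2 tail=1 count=2
After op 7 (write(7)): arr=[3 7 18] head=2 tail=2 count=3
After op 8 (write(10)): arr=[3 7 10] head=0 tail=0 count=3
After op 9 (read()): arr=[3 7 10] head=1 tail=0 count=2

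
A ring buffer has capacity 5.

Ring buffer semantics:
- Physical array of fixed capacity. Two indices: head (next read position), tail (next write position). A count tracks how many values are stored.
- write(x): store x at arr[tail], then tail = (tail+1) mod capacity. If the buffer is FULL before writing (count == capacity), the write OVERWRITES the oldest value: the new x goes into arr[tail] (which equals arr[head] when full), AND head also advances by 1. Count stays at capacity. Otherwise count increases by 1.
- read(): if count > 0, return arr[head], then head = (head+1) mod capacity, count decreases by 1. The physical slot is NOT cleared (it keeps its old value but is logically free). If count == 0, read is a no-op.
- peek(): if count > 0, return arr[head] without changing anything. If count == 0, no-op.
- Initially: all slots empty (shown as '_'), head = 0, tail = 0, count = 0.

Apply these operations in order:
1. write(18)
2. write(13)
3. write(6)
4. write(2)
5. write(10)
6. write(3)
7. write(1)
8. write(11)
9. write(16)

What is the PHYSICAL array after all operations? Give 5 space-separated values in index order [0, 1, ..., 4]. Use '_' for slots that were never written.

After op 1 (write(18)): arr=[18 _ _ _ _] head=0 tail=1 count=1
After op 2 (write(13)): arr=[18 13 _ _ _] head=0 tail=2 count=2
After op 3 (write(6)): arr=[18 13 6 _ _] head=0 tail=3 count=3
After op 4 (write(2)): arr=[18 13 6 2 _] head=0 tail=4 count=4
After op 5 (write(10)): arr=[18 13 6 2 10] head=0 tail=0 count=5
After op 6 (write(3)): arr=[3 13 6 2 10] head=1 tail=1 count=5
After op 7 (write(1)): arr=[3 1 6 2 10] head=2 tail=2 count=5
After op 8 (write(11)): arr=[3 1 11 2 10] head=3 tail=3 count=5
After op 9 (write(16)): arr=[3 1 11 16 10] head=4 tail=4 count=5

Answer: 3 1 11 16 10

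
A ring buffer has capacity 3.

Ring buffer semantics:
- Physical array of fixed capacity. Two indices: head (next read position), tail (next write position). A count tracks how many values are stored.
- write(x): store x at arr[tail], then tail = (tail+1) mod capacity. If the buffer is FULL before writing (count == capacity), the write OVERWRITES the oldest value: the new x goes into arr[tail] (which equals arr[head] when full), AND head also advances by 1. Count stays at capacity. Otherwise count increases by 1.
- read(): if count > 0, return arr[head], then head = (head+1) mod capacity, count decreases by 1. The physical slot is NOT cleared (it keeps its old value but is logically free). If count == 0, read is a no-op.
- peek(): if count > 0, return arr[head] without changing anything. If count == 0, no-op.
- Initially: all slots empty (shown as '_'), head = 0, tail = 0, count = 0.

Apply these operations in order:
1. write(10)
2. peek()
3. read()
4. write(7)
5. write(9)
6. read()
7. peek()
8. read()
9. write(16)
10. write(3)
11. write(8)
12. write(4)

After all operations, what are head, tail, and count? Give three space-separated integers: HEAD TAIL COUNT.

Answer: 1 1 3

Derivation:
After op 1 (write(10)): arr=[10 _ _] head=0 tail=1 count=1
After op 2 (peek()): arr=[10 _ _] head=0 tail=1 count=1
After op 3 (read()): arr=[10 _ _] head=1 tail=1 count=0
After op 4 (write(7)): arr=[10 7 _] head=1 tail=2 count=1
After op 5 (write(9)): arr=[10 7 9] head=1 tail=0 count=2
After op 6 (read()): arr=[10 7 9] head=2 tail=0 count=1
After op 7 (peek()): arr=[10 7 9] head=2 tail=0 count=1
After op 8 (read()): arr=[10 7 9] head=0 tail=0 count=0
After op 9 (write(16)): arr=[16 7 9] head=0 tail=1 count=1
After op 10 (write(3)): arr=[16 3 9] head=0 tail=2 count=2
After op 11 (write(8)): arr=[16 3 8] head=0 tail=0 count=3
After op 12 (write(4)): arr=[4 3 8] head=1 tail=1 count=3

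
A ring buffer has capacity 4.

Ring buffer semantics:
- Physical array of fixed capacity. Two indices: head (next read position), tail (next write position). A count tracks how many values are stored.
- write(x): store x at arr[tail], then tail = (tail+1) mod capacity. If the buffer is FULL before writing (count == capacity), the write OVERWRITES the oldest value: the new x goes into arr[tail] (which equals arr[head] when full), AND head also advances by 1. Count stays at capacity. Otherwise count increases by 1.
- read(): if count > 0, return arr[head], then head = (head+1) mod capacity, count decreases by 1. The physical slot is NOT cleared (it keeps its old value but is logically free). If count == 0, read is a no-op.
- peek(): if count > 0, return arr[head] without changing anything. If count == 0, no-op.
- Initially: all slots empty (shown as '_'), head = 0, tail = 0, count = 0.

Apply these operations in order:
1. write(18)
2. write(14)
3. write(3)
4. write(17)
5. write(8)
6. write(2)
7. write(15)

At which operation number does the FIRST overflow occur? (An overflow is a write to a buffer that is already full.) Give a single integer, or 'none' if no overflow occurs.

Answer: 5

Derivation:
After op 1 (write(18)): arr=[18 _ _ _] head=0 tail=1 count=1
After op 2 (write(14)): arr=[18 14 _ _] head=0 tail=2 count=2
After op 3 (write(3)): arr=[18 14 3 _] head=0 tail=3 count=3
After op 4 (write(17)): arr=[18 14 3 17] head=0 tail=0 count=4
After op 5 (write(8)): arr=[8 14 3 17] head=1 tail=1 count=4
After op 6 (write(2)): arr=[8 2 3 17] head=2 tail=2 count=4
After op 7 (write(15)): arr=[8 2 15 17] head=3 tail=3 count=4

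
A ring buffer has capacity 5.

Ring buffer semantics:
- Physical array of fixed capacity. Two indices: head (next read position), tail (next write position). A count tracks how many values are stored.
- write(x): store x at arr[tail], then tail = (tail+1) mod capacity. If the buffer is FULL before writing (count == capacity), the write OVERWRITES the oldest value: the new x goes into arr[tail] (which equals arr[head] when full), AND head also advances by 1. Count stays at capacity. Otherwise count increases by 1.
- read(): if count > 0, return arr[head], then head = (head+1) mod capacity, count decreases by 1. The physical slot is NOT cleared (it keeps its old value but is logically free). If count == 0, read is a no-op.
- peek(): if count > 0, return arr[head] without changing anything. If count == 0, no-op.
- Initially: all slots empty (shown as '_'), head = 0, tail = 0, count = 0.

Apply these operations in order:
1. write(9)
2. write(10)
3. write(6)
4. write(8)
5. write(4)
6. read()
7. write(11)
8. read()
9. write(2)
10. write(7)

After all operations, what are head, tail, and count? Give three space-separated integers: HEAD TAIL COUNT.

After op 1 (write(9)): arr=[9 _ _ _ _] head=0 tail=1 count=1
After op 2 (write(10)): arr=[9 10 _ _ _] head=0 tail=2 count=2
After op 3 (write(6)): arr=[9 10 6 _ _] head=0 tail=3 count=3
After op 4 (write(8)): arr=[9 10 6 8 _] head=0 tail=4 count=4
After op 5 (write(4)): arr=[9 10 6 8 4] head=0 tail=0 count=5
After op 6 (read()): arr=[9 10 6 8 4] head=1 tail=0 count=4
After op 7 (write(11)): arr=[11 10 6 8 4] head=1 tail=1 count=5
After op 8 (read()): arr=[11 10 6 8 4] head=2 tail=1 count=4
After op 9 (write(2)): arr=[11 2 6 8 4] head=2 tail=2 count=5
After op 10 (write(7)): arr=[11 2 7 8 4] head=3 tail=3 count=5

Answer: 3 3 5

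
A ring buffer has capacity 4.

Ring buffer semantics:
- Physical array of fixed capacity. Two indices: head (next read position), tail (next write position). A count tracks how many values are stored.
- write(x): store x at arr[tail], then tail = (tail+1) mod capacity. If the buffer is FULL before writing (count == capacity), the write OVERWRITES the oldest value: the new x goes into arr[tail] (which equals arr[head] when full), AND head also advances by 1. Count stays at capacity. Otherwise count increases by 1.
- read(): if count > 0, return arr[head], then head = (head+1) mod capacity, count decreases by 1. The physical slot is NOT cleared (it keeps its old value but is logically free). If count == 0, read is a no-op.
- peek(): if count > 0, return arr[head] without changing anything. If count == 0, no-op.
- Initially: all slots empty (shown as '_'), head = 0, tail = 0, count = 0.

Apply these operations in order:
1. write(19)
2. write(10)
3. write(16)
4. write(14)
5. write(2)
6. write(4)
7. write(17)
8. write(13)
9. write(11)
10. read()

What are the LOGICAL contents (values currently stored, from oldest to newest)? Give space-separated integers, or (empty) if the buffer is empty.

After op 1 (write(19)): arr=[19 _ _ _] head=0 tail=1 count=1
After op 2 (write(10)): arr=[19 10 _ _] head=0 tail=2 count=2
After op 3 (write(16)): arr=[19 10 16 _] head=0 tail=3 count=3
After op 4 (write(14)): arr=[19 10 16 14] head=0 tail=0 count=4
After op 5 (write(2)): arr=[2 10 16 14] head=1 tail=1 count=4
After op 6 (write(4)): arr=[2 4 16 14] head=2 tail=2 count=4
After op 7 (write(17)): arr=[2 4 17 14] head=3 tail=3 count=4
After op 8 (write(13)): arr=[2 4 17 13] head=0 tail=0 count=4
After op 9 (write(11)): arr=[11 4 17 13] head=1 tail=1 count=4
After op 10 (read()): arr=[11 4 17 13] head=2 tail=1 count=3

Answer: 17 13 11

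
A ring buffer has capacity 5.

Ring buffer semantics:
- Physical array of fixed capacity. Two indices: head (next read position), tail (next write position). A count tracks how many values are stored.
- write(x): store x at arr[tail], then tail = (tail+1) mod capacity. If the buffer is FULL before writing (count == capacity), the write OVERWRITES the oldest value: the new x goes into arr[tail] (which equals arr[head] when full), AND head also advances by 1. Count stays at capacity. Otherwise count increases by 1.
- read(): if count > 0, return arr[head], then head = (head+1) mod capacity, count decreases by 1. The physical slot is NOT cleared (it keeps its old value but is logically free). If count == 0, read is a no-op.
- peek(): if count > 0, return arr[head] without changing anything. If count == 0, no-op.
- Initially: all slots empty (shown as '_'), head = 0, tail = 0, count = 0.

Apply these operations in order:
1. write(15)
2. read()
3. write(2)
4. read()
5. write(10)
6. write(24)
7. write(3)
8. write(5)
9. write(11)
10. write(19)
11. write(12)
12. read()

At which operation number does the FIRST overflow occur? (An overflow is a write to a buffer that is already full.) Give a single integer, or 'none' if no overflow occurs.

Answer: 10

Derivation:
After op 1 (write(15)): arr=[15 _ _ _ _] head=0 tail=1 count=1
After op 2 (read()): arr=[15 _ _ _ _] head=1 tail=1 count=0
After op 3 (write(2)): arr=[15 2 _ _ _] head=1 tail=2 count=1
After op 4 (read()): arr=[15 2 _ _ _] head=2 tail=2 count=0
After op 5 (write(10)): arr=[15 2 10 _ _] head=2 tail=3 count=1
After op 6 (write(24)): arr=[15 2 10 24 _] head=2 tail=4 count=2
After op 7 (write(3)): arr=[15 2 10 24 3] head=2 tail=0 count=3
After op 8 (write(5)): arr=[5 2 10 24 3] head=2 tail=1 count=4
After op 9 (write(11)): arr=[5 11 10 24 3] head=2 tail=2 count=5
After op 10 (write(19)): arr=[5 11 19 24 3] head=3 tail=3 count=5
After op 11 (write(12)): arr=[5 11 19 12 3] head=4 tail=4 count=5
After op 12 (read()): arr=[5 11 19 12 3] head=0 tail=4 count=4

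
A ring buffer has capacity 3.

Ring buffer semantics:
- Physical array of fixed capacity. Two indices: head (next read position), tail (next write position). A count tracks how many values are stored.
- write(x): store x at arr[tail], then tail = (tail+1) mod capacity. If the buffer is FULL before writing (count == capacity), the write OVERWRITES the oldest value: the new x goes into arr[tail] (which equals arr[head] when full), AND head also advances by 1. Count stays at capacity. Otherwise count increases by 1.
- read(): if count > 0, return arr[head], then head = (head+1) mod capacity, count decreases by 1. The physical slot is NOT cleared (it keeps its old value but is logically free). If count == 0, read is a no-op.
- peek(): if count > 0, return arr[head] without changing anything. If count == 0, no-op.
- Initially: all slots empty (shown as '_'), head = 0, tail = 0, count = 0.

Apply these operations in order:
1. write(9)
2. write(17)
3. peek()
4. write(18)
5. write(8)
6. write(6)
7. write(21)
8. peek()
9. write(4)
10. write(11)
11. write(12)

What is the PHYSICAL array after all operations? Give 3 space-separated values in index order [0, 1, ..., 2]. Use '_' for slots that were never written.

Answer: 4 11 12

Derivation:
After op 1 (write(9)): arr=[9 _ _] head=0 tail=1 count=1
After op 2 (write(17)): arr=[9 17 _] head=0 tail=2 count=2
After op 3 (peek()): arr=[9 17 _] head=0 tail=2 count=2
After op 4 (write(18)): arr=[9 17 18] head=0 tail=0 count=3
After op 5 (write(8)): arr=[8 17 18] head=1 tail=1 count=3
After op 6 (write(6)): arr=[8 6 18] head=2 tail=2 count=3
After op 7 (write(21)): arr=[8 6 21] head=0 tail=0 count=3
After op 8 (peek()): arr=[8 6 21] head=0 tail=0 count=3
After op 9 (write(4)): arr=[4 6 21] head=1 tail=1 count=3
After op 10 (write(11)): arr=[4 11 21] head=2 tail=2 count=3
After op 11 (write(12)): arr=[4 11 12] head=0 tail=0 count=3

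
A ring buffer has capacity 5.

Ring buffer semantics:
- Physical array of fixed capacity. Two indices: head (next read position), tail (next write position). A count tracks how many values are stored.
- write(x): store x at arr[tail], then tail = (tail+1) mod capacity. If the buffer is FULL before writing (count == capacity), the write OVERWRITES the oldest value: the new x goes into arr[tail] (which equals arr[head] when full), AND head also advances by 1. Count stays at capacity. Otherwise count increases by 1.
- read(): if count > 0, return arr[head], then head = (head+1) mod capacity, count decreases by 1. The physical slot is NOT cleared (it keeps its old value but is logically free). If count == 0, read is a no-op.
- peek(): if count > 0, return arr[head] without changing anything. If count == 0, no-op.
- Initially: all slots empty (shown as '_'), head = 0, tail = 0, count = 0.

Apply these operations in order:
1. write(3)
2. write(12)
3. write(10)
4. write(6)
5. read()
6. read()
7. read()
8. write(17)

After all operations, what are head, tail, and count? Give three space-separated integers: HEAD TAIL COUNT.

Answer: 3 0 2

Derivation:
After op 1 (write(3)): arr=[3 _ _ _ _] head=0 tail=1 count=1
After op 2 (write(12)): arr=[3 12 _ _ _] head=0 tail=2 count=2
After op 3 (write(10)): arr=[3 12 10 _ _] head=0 tail=3 count=3
After op 4 (write(6)): arr=[3 12 10 6 _] head=0 tail=4 count=4
After op 5 (read()): arr=[3 12 10 6 _] head=1 tail=4 count=3
After op 6 (read()): arr=[3 12 10 6 _] head=2 tail=4 count=2
After op 7 (read()): arr=[3 12 10 6 _] head=3 tail=4 count=1
After op 8 (write(17)): arr=[3 12 10 6 17] head=3 tail=0 count=2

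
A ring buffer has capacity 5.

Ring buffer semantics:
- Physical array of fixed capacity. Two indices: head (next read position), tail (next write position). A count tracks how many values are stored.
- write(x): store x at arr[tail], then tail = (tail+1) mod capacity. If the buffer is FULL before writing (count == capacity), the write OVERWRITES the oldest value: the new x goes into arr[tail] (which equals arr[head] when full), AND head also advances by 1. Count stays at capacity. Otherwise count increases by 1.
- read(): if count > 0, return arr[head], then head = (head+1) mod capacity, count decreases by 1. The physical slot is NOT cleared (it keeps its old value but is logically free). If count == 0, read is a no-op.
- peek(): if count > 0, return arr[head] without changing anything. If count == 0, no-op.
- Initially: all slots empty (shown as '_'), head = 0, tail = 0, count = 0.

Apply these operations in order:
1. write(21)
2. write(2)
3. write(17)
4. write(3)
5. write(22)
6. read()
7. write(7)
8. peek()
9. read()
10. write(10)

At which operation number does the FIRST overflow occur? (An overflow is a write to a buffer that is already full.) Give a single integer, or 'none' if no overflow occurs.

After op 1 (write(21)): arr=[21 _ _ _ _] head=0 tail=1 count=1
After op 2 (write(2)): arr=[21 2 _ _ _] head=0 tail=2 count=2
After op 3 (write(17)): arr=[21 2 17 _ _] head=0 tail=3 count=3
After op 4 (write(3)): arr=[21 2 17 3 _] head=0 tail=4 count=4
After op 5 (write(22)): arr=[21 2 17 3 22] head=0 tail=0 count=5
After op 6 (read()): arr=[21 2 17 3 22] head=1 tail=0 count=4
After op 7 (write(7)): arr=[7 2 17 3 22] head=1 tail=1 count=5
After op 8 (peek()): arr=[7 2 17 3 22] head=1 tail=1 count=5
After op 9 (read()): arr=[7 2 17 3 22] head=2 tail=1 count=4
After op 10 (write(10)): arr=[7 10 17 3 22] head=2 tail=2 count=5

Answer: none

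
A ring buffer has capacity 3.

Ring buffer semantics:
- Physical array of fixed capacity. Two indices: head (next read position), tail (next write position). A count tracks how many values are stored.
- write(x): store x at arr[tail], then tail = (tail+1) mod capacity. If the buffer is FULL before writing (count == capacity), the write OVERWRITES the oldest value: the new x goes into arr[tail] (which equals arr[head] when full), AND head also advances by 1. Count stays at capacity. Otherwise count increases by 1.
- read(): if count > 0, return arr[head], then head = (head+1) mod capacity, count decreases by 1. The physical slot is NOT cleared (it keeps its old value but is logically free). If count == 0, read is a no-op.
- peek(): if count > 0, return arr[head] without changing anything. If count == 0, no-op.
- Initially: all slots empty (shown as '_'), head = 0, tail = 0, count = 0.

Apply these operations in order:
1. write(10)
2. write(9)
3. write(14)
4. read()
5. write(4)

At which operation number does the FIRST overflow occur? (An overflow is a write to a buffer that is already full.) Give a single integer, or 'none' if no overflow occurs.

Answer: none

Derivation:
After op 1 (write(10)): arr=[10 _ _] head=0 tail=1 count=1
After op 2 (write(9)): arr=[10 9 _] head=0 tail=2 count=2
After op 3 (write(14)): arr=[10 9 14] head=0 tail=0 count=3
After op 4 (read()): arr=[10 9 14] head=1 tail=0 count=2
After op 5 (write(4)): arr=[4 9 14] head=1 tail=1 count=3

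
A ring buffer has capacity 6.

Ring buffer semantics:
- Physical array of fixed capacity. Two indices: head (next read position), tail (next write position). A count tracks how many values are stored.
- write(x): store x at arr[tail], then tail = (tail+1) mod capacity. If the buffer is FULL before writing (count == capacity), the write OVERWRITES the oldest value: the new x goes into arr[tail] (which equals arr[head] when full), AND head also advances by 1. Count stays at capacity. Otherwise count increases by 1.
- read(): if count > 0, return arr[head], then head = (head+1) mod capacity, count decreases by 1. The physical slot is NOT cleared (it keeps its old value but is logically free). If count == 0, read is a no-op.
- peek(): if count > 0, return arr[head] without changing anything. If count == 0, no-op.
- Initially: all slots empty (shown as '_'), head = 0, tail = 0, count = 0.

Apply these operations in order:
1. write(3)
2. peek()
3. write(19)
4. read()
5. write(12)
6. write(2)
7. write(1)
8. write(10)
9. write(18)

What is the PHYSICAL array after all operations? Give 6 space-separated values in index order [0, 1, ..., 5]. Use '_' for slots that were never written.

Answer: 18 19 12 2 1 10

Derivation:
After op 1 (write(3)): arr=[3 _ _ _ _ _] head=0 tail=1 count=1
After op 2 (peek()): arr=[3 _ _ _ _ _] head=0 tail=1 count=1
After op 3 (write(19)): arr=[3 19 _ _ _ _] head=0 tail=2 count=2
After op 4 (read()): arr=[3 19 _ _ _ _] head=1 tail=2 count=1
After op 5 (write(12)): arr=[3 19 12 _ _ _] head=1 tail=3 count=2
After op 6 (write(2)): arr=[3 19 12 2 _ _] head=1 tail=4 count=3
After op 7 (write(1)): arr=[3 19 12 2 1 _] head=1 tail=5 count=4
After op 8 (write(10)): arr=[3 19 12 2 1 10] head=1 tail=0 count=5
After op 9 (write(18)): arr=[18 19 12 2 1 10] head=1 tail=1 count=6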